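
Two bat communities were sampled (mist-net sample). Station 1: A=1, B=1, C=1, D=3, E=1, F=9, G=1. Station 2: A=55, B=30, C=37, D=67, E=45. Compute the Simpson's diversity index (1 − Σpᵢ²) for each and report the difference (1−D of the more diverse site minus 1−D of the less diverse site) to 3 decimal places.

0.113

Station 1: N=17, proportions 0.05882, 0.05882, 0.05882, 0.17647, 0.05882, 0.52941, 0.05882, giving 1−D = 0.67128 (working shown to 5 dp, full precision carried).
Station 2: N=234, proportions 0.23504, 0.12821, 0.15812, 0.28632, 0.19231, giving 1−D = 0.78435.
Difference = |0.67128 − 0.78435| = 0.11307, i.e. 0.113 to 3 decimal places.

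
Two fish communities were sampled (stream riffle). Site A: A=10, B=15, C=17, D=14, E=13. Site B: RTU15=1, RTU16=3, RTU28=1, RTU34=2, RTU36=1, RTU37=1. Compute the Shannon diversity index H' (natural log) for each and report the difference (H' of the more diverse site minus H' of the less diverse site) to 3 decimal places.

Site A: N=69, proportions 0.14493, 0.21739, 0.24638, 0.2029, 0.18841, giving H' = 1.59494 (working shown to 5 dp, full precision carried).
Site B: N=9, proportions 0.11111, 0.33333, 0.11111, 0.22222, 0.11111, 0.11111, giving H' = 1.67699.
Difference = |1.59494 − 1.67699| = 0.08205, i.e. 0.082 to 3 decimal places.

0.082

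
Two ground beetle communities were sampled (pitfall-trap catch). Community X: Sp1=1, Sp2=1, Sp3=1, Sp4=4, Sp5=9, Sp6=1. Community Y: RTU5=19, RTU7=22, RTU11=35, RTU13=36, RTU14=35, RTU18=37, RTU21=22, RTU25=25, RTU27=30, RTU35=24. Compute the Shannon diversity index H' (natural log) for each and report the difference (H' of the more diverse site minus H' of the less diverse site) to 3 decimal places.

Community X: N=17, proportions 0.05882, 0.05882, 0.05882, 0.23529, 0.52941, 0.05882, giving H' = 1.34379 (working shown to 5 dp, full precision carried).
Community Y: N=285, proportions 0.06667, 0.07719, 0.12281, 0.12632, 0.12281, 0.12982, 0.07719, 0.08772, 0.10526, 0.08421, giving H' = 2.27629.
Difference = |1.34379 − 2.27629| = 0.93250, i.e. 0.933 to 3 decimal places.

0.933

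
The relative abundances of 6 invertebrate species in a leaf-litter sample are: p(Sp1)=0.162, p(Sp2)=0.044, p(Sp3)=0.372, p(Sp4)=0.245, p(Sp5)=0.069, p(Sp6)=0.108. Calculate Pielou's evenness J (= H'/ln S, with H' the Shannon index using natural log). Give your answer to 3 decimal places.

0.876

H' = −Σ pᵢ ln pᵢ = −((-0.29487) + (-0.13744) + (-0.36786) + (-0.34459) + (-0.18448) + (-0.24037)) = 1.56960 (working shown to 5 dp, full precision carried).
With S = 6 species, ln S = 1.79176, so J = 1.56960/1.79176 = 0.87601, i.e. 0.876 to 3 decimal places.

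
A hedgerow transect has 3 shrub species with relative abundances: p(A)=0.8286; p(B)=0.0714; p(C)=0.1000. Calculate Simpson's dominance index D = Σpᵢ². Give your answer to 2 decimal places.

D = 0.8286² + 0.0714² + 0.1² = 0.6866 + 0.0051 + 0.0100 = 0.7017 (working shown to 4 dp, full precision carried).
To 2 decimal places, D = 0.70.

0.70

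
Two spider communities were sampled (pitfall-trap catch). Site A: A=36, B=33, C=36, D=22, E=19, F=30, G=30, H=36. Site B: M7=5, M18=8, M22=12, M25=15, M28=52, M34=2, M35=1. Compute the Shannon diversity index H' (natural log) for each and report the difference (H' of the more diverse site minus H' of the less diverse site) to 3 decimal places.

Site A: N=242, proportions 0.14876, 0.13636, 0.14876, 0.09091, 0.07851, 0.12397, 0.12397, 0.14876, giving H' = 2.05743 (working shown to 5 dp, full precision carried).
Site B: N=95, proportions 0.05263, 0.08421, 0.12632, 0.15789, 0.54737, 0.02105, 0.01053, giving H' = 1.37521.
Difference = |2.05743 − 1.37521| = 0.68222, i.e. 0.682 to 3 decimal places.

0.682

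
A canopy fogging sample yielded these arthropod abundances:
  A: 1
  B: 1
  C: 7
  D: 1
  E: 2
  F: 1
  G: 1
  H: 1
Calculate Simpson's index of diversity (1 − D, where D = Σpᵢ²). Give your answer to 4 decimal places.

Total N = 1+1+7+1+2+1+1+1 = 15, so the proportions are 0.066667, 0.066667, 0.466667, 0.066667, 0.133333, 0.066667, 0.066667, 0.066667 (working shown to 6 dp, full precision carried).
D = 0.066667² + 0.066667² + 0.466667² + 0.066667² + 0.133333² + 0.066667² + 0.066667² + 0.066667² = 0.004444 + 0.004444 + 0.217778 + 0.004444 + 0.017778 + 0.004444 + 0.004444 + 0.004444 = 0.262222.
So 1 − D = 0.737778, i.e. 0.7378 to 4 decimal places.

0.7378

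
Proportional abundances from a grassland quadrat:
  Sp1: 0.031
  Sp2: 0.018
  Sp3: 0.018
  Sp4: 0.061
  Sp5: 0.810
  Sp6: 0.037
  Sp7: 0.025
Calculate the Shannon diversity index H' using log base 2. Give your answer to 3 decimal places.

1.165

Each pᵢ log₂ pᵢ term (working shown to 5 dp, full precision carried): 0.031×(-5.01159)=-0.15536, 0.018×(-5.79586)=-0.10433, 0.018×(-5.79586)=-0.10433, 0.061×(-4.03505)=-0.24614, 0.81×(-0.30401)=-0.24625, 0.037×(-4.75633)=-0.17598, 0.025×(-5.32193)=-0.13305.
Sum = -1.16543, so H' = 1.165.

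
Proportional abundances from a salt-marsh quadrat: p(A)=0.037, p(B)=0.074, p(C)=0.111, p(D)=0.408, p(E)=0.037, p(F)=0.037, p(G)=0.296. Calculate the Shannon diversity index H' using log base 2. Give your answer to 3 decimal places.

Each pᵢ log₂ pᵢ term (working shown to 6 dp, full precision carried): 0.037×(-4.756331)=-0.175984, 0.074×(-3.756331)=-0.277968, 0.111×(-3.171368)=-0.352022, 0.408×(-1.293359)=-0.527690, 0.037×(-4.756331)=-0.175984, 0.037×(-4.756331)=-0.175984, 0.296×(-1.756331)=-0.519874.
Sum = -2.205508, so H' = 2.206.

2.206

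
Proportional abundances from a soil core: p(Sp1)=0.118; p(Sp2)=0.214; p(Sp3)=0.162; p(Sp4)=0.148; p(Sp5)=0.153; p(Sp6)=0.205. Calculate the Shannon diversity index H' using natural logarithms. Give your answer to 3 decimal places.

1.772

Each pᵢ ln pᵢ term (working shown to 5 dp, full precision carried): 0.118×(-2.13707)=-0.25217, 0.214×(-1.54178)=-0.32994, 0.162×(-1.82016)=-0.29487, 0.148×(-1.91054)=-0.28276, 0.153×(-1.87732)=-0.28723, 0.205×(-1.58475)=-0.32487.
Sum = -1.77184, so H' = 1.772.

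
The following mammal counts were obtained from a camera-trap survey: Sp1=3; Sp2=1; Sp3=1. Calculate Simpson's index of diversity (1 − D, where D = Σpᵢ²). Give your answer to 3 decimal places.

0.560

Total N = 3+1+1 = 5, so the proportions are 0.6, 0.2, 0.2 (working shown to 5 dp, full precision carried).
D = 0.6² + 0.2² + 0.2² = 0.36000 + 0.04000 + 0.04000 = 0.44000.
So 1 − D = 0.56000, i.e. 0.560 to 3 decimal places.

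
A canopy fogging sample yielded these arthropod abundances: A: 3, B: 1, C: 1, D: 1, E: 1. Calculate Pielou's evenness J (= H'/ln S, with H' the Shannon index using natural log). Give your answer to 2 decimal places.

Total N = 3+1+1+1+1 = 7, so the proportions are 0.4286, 0.1429, 0.1429, 0.1429, 0.1429 (working shown to 4 dp, full precision carried).
H' = −Σ pᵢ ln pᵢ = −((-0.3631) + (-0.2780) + (-0.2780) + (-0.2780) + (-0.2780)) = 1.4751.
With S = 5 species, ln S = 1.6094, so J = 1.4751/1.6094 = 0.9165, i.e. 0.92 to 2 decimal places.

0.92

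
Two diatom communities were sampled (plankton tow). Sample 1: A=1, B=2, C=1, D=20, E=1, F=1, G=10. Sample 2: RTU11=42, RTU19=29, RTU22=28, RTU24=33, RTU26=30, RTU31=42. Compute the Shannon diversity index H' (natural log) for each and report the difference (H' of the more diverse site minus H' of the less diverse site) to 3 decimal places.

Sample 1: N=36, proportions 0.02778, 0.05556, 0.02778, 0.55556, 0.02778, 0.02778, 0.27778, giving H' = 1.24111 (working shown to 5 dp, full precision carried).
Sample 2: N=204, proportions 0.20588, 0.14216, 0.13725, 0.16176, 0.14706, 0.20588, giving H' = 1.77725.
Difference = |1.24111 − 1.77725| = 0.53614, i.e. 0.536 to 3 decimal places.

0.536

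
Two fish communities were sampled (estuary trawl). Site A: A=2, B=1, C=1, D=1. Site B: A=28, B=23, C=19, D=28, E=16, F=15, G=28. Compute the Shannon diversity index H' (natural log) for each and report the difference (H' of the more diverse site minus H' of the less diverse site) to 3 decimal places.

Site A: N=5, proportions 0.4, 0.2, 0.2, 0.2, giving H' = 1.33218 (working shown to 5 dp, full precision carried).
Site B: N=157, proportions 0.17834, 0.1465, 0.12102, 0.17834, 0.10191, 0.09554, 0.17834, giving H' = 1.91645.
Difference = |1.33218 − 1.91645| = 0.58427, i.e. 0.584 to 3 decimal places.

0.584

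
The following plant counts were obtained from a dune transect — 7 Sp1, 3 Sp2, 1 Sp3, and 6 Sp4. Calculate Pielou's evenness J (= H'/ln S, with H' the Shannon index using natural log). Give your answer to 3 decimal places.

0.870

Total N = 7+3+1+6 = 17, so the proportions are 0.41176, 0.17647, 0.05882, 0.35294 (working shown to 5 dp, full precision carried).
H' = −Σ pᵢ ln pᵢ = −((-0.36536) + (-0.30611) + (-0.16666) + (-0.36757)) = 1.20570.
With S = 4 species, ln S = 1.38629, so J = 1.20570/1.38629 = 0.86973, i.e. 0.870 to 3 decimal places.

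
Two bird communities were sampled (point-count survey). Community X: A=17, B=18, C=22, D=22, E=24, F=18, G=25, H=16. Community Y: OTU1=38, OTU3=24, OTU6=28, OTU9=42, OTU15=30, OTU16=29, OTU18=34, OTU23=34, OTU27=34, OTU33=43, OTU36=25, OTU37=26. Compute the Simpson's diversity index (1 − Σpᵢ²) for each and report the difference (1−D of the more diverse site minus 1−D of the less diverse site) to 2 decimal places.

0.04

Community X: N=162, proportions 0.1049, 0.1111, 0.1358, 0.1358, 0.1481, 0.1111, 0.1543, 0.0988, giving 1−D = 0.8719 (working shown to 4 dp, full precision carried).
Community Y: N=387, proportions 0.0982, 0.062, 0.0724, 0.1085, 0.0775, 0.0749, 0.0879, 0.0879, 0.0879, 0.1111, 0.0646, 0.0672, giving 1−D = 0.9137.
Difference = |0.8719 − 0.9137| = 0.0418, i.e. 0.04 to 2 decimal places.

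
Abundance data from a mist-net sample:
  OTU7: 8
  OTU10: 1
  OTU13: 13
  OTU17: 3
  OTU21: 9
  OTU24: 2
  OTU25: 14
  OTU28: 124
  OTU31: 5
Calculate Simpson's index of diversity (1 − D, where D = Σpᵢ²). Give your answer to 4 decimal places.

Total N = 8+1+13+3+9+2+14+124+5 = 179, so the proportions are 0.044693, 0.005587, 0.072626, 0.01676, 0.050279, 0.011173, 0.078212, 0.692737, 0.027933 (working shown to 6 dp, full precision carried).
D = 0.044693² + 0.005587² + 0.072626² + 0.01676² + 0.050279² + 0.011173² + 0.078212² + 0.692737² + 0.027933² = 0.001997 + 0.000031 + 0.005274 + 0.000281 + 0.002528 + 0.000125 + 0.006117 + 0.479885 + 0.000780 = 0.497019.
So 1 − D = 0.502981, i.e. 0.5030 to 4 decimal places.

0.5030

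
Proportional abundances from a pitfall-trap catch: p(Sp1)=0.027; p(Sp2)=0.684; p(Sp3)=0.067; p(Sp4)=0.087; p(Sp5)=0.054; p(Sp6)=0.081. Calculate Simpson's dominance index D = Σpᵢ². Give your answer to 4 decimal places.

0.4901

D = 0.027² + 0.684² + 0.067² + 0.087² + 0.054² + 0.081² = 0.000729 + 0.467856 + 0.004489 + 0.007569 + 0.002916 + 0.006561 = 0.490120 (working shown to 6 dp, full precision carried).
To 4 decimal places, D = 0.4901.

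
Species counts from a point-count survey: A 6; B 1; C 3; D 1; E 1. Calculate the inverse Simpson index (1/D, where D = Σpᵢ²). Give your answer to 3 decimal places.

3.000

Total N = 6+1+3+1+1 = 12, so the proportions are 0.5, 0.083333, 0.25, 0.083333, 0.083333 (working shown to 6 dp, full precision carried).
D = 0.5² + 0.083333² + 0.25² + 0.083333² + 0.083333² = 0.250000 + 0.006944 + 0.062500 + 0.006944 + 0.006944 = 0.333333.
So 1/D = 3.00000, i.e. 3.000 to 3 decimal places.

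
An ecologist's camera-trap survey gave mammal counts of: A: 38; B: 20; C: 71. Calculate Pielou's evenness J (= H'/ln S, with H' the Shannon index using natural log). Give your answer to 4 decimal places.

0.8899

Total N = 38+20+71 = 129, so the proportions are 0.294574, 0.155039, 0.550388 (working shown to 6 dp, full precision carried).
H' = −Σ pᵢ ln pᵢ = −((-0.360036) + (-0.289005) + (-0.328654)) = 0.977695.
With S = 3 species, ln S = 1.098612, so J = 0.977695/1.098612 = 0.889936, i.e. 0.8899 to 4 decimal places.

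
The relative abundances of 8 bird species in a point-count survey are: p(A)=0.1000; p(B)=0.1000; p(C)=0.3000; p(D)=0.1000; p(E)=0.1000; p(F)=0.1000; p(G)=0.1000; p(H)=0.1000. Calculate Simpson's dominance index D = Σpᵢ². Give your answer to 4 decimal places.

0.1600

D = 0.1² + 0.1² + 0.3² + 0.1² + 0.1² + 0.1² + 0.1² + 0.1² = 0.010000 + 0.010000 + 0.090000 + 0.010000 + 0.010000 + 0.010000 + 0.010000 + 0.010000 = 0.160000 (working shown to 6 dp, full precision carried).
To 4 decimal places, D = 0.1600.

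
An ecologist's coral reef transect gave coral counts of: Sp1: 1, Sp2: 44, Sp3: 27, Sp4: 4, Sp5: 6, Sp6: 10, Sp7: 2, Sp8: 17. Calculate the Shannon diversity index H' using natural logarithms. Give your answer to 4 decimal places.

1.6071

Total N = 1+44+27+4+6+10+2+17 = 111, so the proportions are 0.009009, 0.396396, 0.243243, 0.036036, 0.054054, 0.09009, 0.018018, 0.153153 (working shown to 6 dp, full precision carried).
Each pᵢ ln pᵢ term: 0.009009×(-4.709530)=-0.042428, 0.396396×(-0.925341)=-0.366802, 0.243243×(-1.413693)=-0.343871, 0.036036×(-3.323236)=-0.119756, 0.054054×(-2.917771)=-0.157717, 0.09009×(-2.406945)=-0.216842, 0.018018×(-4.016383)=-0.072367, 0.153153×(-1.876317)=-0.287364.
Sum = -1.607148, so H' = 1.6071.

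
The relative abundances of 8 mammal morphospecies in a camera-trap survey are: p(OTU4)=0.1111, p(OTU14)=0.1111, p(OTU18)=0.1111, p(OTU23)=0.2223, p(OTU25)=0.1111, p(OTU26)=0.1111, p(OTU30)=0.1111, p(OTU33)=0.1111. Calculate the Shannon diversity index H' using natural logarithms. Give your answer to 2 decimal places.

Each pᵢ ln pᵢ term (working shown to 4 dp, full precision carried): 0.1111×(-2.1973)=-0.2441, 0.1111×(-2.1973)=-0.2441, 0.1111×(-2.1973)=-0.2441, 0.2223×(-1.5037)=-0.3343, 0.1111×(-2.1973)=-0.2441, 0.1111×(-2.1973)=-0.2441, 0.1111×(-2.1973)=-0.2441, 0.1111×(-2.1973)=-0.2441.
Sum = -2.0431, so H' = 2.04.

2.04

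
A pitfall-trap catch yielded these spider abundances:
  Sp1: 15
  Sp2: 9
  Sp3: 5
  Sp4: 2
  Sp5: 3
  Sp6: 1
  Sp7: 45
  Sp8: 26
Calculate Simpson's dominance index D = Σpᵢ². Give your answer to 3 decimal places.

0.271

Total N = 15+9+5+2+3+1+45+26 = 106, so the proportions are 0.14151, 0.08491, 0.04717, 0.01887, 0.0283, 0.00943, 0.42453, 0.24528 (working shown to 5 dp, full precision carried).
D = 0.14151² + 0.08491² + 0.04717² + 0.01887² + 0.0283² + 0.00943² + 0.42453² + 0.24528² = 0.02002 + 0.00721 + 0.00222 + 0.00036 + 0.00080 + 0.00009 + 0.18022 + 0.06016 = 0.27109.
To 3 decimal places, D = 0.271.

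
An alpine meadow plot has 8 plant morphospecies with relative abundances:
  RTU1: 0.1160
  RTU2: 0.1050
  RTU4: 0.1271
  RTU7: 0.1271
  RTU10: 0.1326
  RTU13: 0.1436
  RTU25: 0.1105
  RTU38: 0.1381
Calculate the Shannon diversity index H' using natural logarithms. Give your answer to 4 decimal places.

Each pᵢ ln pᵢ term (working shown to 6 dp, full precision carried): 0.116×(-2.154165)=-0.249883, 0.105×(-2.253795)=-0.236648, 0.1271×(-2.062781)=-0.262179, 0.1271×(-2.062781)=-0.262179, 0.1326×(-2.020418)=-0.267907, 0.1436×(-1.940724)=-0.278688, 0.1105×(-2.202740)=-0.243403, 0.1381×(-1.979777)=-0.273407.
Sum = -2.074296, so H' = 2.0743.

2.0743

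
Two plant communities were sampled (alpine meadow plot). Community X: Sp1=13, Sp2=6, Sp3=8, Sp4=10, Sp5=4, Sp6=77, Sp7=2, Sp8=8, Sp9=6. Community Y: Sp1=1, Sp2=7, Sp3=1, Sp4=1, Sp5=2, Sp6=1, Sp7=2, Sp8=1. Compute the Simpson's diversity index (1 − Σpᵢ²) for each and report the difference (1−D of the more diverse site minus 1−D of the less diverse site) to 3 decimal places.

Community X: N=134, proportions 0.09701, 0.04478, 0.0597, 0.07463, 0.02985, 0.57463, 0.01493, 0.0597, 0.04478, giving 1−D = 0.64257 (working shown to 5 dp, full precision carried).
Community Y: N=16, proportions 0.0625, 0.4375, 0.0625, 0.0625, 0.125, 0.0625, 0.125, 0.0625, giving 1−D = 0.75781.
Difference = |0.64257 − 0.75781| = 0.11524, i.e. 0.115 to 3 decimal places.

0.115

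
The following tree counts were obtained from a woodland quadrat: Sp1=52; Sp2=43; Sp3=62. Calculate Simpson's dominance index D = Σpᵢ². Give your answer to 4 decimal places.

Total N = 52+43+62 = 157, so the proportions are 0.33121, 0.273885, 0.394904 (working shown to 6 dp, full precision carried).
D = 0.33121² + 0.273885² + 0.394904² = 0.109700 + 0.075013 + 0.155950 = 0.340663.
To 4 decimal places, D = 0.3407.

0.3407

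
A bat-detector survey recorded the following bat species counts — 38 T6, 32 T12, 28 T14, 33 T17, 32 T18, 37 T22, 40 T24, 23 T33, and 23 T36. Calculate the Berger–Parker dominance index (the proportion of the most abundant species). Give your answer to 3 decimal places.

Total N = 38+32+28+33+32+37+40+23+23 = 286, so the proportions are 0.13287, 0.11189, 0.0979, 0.11538, 0.11189, 0.12937, 0.13986, 0.08042, 0.08042 (working shown to 5 dp, full precision carried).
The largest proportion is 0.13986, i.e. d = 0.140 to 3 decimal places.

0.140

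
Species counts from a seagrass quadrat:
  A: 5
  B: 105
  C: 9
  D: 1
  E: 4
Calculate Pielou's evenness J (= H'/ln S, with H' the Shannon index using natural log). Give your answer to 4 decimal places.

0.3792

Total N = 5+105+9+1+4 = 124, so the proportions are 0.040323, 0.846774, 0.072581, 0.008065, 0.032258 (working shown to 6 dp, full precision carried).
H' = −Σ pᵢ ln pᵢ = −((-0.129470) + (-0.140837) + (-0.190383) + (-0.038873) + (-0.110774)) = 0.610336.
With S = 5 species, ln S = 1.609438, so J = 0.610336/1.609438 = 0.379223, i.e. 0.3792 to 4 decimal places.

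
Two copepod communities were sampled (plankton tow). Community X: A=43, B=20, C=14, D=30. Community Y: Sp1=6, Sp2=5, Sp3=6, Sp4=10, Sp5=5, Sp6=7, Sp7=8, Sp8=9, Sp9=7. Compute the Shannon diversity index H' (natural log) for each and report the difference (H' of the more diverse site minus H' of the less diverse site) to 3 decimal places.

0.868

Community X: N=107, proportions 0.40187, 0.18692, 0.13084, 0.28037, giving H' = 1.30246 (working shown to 5 dp, full precision carried).
Community Y: N=63, proportions 0.09524, 0.07937, 0.09524, 0.15873, 0.07937, 0.11111, 0.12698, 0.14286, 0.11111, giving H' = 2.17052.
Difference = |1.30246 − 2.17052| = 0.86806, i.e. 0.868 to 3 decimal places.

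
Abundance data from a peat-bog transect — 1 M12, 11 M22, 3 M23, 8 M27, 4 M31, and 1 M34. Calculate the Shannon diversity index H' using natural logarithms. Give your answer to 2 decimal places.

Total N = 1+11+3+8+4+1 = 28, so the proportions are 0.0357, 0.3929, 0.1071, 0.2857, 0.1429, 0.0357 (working shown to 4 dp, full precision carried).
Each pᵢ ln pᵢ term: 0.0357×(-3.3322)=-0.1190, 0.3929×(-0.9343)=-0.3671, 0.1071×(-2.2336)=-0.2393, 0.2857×(-1.2528)=-0.3579, 0.1429×(-1.9459)=-0.2780, 0.0357×(-3.3322)=-0.1190.
Sum = -1.4803, so H' = 1.48.

1.48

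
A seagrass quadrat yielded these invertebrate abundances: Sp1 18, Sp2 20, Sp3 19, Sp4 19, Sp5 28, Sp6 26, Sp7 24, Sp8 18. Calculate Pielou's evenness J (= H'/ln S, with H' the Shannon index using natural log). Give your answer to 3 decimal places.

0.993

Total N = 18+20+19+19+28+26+24+18 = 172, so the proportions are 0.10465, 0.11628, 0.11047, 0.11047, 0.16279, 0.15116, 0.13953, 0.10465 (working shown to 5 dp, full precision carried).
H' = −Σ pᵢ ln pᵢ = −((-0.23621) + (-0.25020) + (-0.24336) + (-0.24336) + (-0.29551) + (-0.28561) + (-0.27481) + (-0.23621)) = 2.06527.
With S = 8 species, ln S = 2.07944, so J = 2.06527/2.07944 = 0.99319, i.e. 0.993 to 3 decimal places.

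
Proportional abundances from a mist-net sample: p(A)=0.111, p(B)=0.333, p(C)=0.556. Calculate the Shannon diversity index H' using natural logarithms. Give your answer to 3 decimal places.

0.937

Each pᵢ ln pᵢ term (working shown to 5 dp, full precision carried): 0.111×(-2.19823)=-0.24400, 0.333×(-1.09961)=-0.36617, 0.556×(-0.58699)=-0.32636.
Sum = -0.93654, so H' = 0.937.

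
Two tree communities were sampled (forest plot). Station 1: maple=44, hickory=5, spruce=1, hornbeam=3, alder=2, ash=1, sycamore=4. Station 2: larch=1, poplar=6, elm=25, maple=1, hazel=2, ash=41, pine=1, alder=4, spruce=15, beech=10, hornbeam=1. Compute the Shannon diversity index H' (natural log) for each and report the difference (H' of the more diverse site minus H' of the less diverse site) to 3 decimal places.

Station 1: N=60, proportions 0.73333, 0.08333, 0.01667, 0.05, 0.03333, 0.01667, 0.06667, giving H' = 1.01470 (working shown to 5 dp, full precision carried).
Station 2: N=107, proportions 0.00935, 0.05607, 0.23364, 0.00935, 0.01869, 0.38318, 0.00935, 0.03738, 0.14019, 0.09346, 0.00935, giving H' = 1.73772.
Difference = |1.01470 − 1.73772| = 0.72302, i.e. 0.723 to 3 decimal places.

0.723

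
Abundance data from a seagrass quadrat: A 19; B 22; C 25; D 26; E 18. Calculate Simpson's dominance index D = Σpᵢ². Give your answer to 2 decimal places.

0.20

Total N = 19+22+25+26+18 = 110, so the proportions are 0.1727, 0.2, 0.2273, 0.2364, 0.1636 (working shown to 4 dp, full precision carried).
D = 0.1727² + 0.2² + 0.2273² + 0.2364² + 0.1636² = 0.0298 + 0.0400 + 0.0517 + 0.0559 + 0.0268 = 0.2041.
To 2 decimal places, D = 0.20.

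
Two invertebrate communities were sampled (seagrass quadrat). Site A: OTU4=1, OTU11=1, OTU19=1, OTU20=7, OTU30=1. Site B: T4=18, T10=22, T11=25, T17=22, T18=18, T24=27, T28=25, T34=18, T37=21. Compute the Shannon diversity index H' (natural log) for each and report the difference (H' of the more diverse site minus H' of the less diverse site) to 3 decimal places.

1.027

Site A: N=11, proportions 0.09091, 0.09091, 0.09091, 0.63636, 0.09091, giving H' = 1.15959 (working shown to 5 dp, full precision carried).
Site B: N=196, proportions 0.09184, 0.11224, 0.12755, 0.11224, 0.09184, 0.13776, 0.12755, 0.09184, 0.10714, giving H' = 2.18652.
Difference = |1.15959 − 2.18652| = 1.02693, i.e. 1.027 to 3 decimal places.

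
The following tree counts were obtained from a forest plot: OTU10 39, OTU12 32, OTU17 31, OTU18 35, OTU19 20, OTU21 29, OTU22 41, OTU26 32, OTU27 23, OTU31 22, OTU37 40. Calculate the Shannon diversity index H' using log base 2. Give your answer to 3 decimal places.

Total N = 39+32+31+35+20+29+41+32+23+22+40 = 344, so the proportions are 0.11337, 0.09302, 0.09012, 0.10174, 0.05814, 0.0843, 0.11919, 0.09302, 0.06686, 0.06395, 0.11628 (working shown to 5 dp, full precision carried).
Each pᵢ log₂ pᵢ term: 0.11337×(-3.14086)=-0.35609, 0.09302×(-3.42626)=-0.31872, 0.09012×(-3.47207)=-0.31289, 0.10174×(-3.29698)=-0.33545, 0.05814×(-4.10434)=-0.23862, 0.0843×(-3.56828)=-0.30081, 0.11919×(-3.06871)=-0.36575, 0.09302×(-3.42626)=-0.31872, 0.06686×(-3.90270)=-0.26094, 0.06395×(-3.96683)=-0.25369, 0.11628×(-3.10434)=-0.36097.
Sum = -3.42265, so H' = 3.423.

3.423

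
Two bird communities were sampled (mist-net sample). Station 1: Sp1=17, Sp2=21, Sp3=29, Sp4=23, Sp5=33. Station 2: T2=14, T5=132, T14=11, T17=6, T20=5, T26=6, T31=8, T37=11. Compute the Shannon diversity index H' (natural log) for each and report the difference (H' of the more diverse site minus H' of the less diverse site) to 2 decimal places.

Station 1: N=123, proportions 0.1382, 0.1707, 0.2358, 0.187, 0.2683, giving H' = 1.5825 (working shown to 4 dp, full precision carried).
Station 2: N=193, proportions 0.0725, 0.6839, 0.057, 0.0311, 0.0259, 0.0311, 0.0415, 0.057, giving H' = 1.2191.
Difference = |1.5825 − 1.2191| = 0.3634, i.e. 0.36 to 2 decimal places.

0.36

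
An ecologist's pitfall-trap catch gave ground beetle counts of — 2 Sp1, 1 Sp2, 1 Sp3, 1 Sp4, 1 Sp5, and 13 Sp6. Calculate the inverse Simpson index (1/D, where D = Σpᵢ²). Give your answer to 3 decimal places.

Total N = 2+1+1+1+1+13 = 19, so the proportions are 0.105263, 0.052632, 0.052632, 0.052632, 0.052632, 0.684211 (working shown to 6 dp, full precision carried).
D = 0.105263² + 0.052632² + 0.052632² + 0.052632² + 0.052632² + 0.684211² = 0.011080 + 0.002770 + 0.002770 + 0.002770 + 0.002770 + 0.468144 = 0.490305.
So 1/D = 2.03955, i.e. 2.040 to 3 decimal places.

2.040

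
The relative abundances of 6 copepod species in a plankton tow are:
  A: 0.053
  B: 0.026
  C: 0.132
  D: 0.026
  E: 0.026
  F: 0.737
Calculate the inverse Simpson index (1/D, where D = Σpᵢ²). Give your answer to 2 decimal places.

D = 0.053² + 0.026² + 0.132² + 0.026² + 0.026² + 0.737² = 0.00281 + 0.00068 + 0.01742 + 0.00068 + 0.00068 + 0.54317 = 0.56543 (working shown to 5 dp, full precision carried).
So 1/D = 1.7686, i.e. 1.77 to 2 decimal places.

1.77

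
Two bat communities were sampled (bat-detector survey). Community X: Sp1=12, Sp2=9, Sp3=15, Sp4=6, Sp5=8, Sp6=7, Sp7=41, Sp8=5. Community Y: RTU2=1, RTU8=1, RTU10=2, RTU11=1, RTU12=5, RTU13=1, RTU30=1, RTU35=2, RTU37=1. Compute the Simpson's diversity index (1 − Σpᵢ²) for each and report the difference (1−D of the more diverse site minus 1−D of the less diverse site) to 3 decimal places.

0.044

Community X: N=103, proportions 0.1165, 0.08738, 0.14563, 0.05825, 0.07767, 0.06796, 0.39806, 0.04854, giving 1−D = 0.78273 (working shown to 5 dp, full precision carried).
Community Y: N=15, proportions 0.06667, 0.06667, 0.13333, 0.06667, 0.33333, 0.06667, 0.06667, 0.13333, 0.06667, giving 1−D = 0.82667.
Difference = |0.78273 − 0.82667| = 0.04394, i.e. 0.044 to 3 decimal places.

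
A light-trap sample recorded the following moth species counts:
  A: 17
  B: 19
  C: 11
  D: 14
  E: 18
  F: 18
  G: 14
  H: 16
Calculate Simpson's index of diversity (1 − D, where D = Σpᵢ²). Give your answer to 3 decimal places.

Total N = 17+19+11+14+18+18+14+16 = 127, so the proportions are 0.13386, 0.14961, 0.08661, 0.11024, 0.14173, 0.14173, 0.11024, 0.12598 (working shown to 5 dp, full precision carried).
D = 0.13386² + 0.14961² + 0.08661² + 0.11024² + 0.14173² + 0.14173² + 0.11024² + 0.12598² = 0.01792 + 0.02238 + 0.00750 + 0.01215 + 0.02009 + 0.02009 + 0.01215 + 0.01587 = 0.12815.
So 1 − D = 0.87185, i.e. 0.872 to 3 decimal places.

0.872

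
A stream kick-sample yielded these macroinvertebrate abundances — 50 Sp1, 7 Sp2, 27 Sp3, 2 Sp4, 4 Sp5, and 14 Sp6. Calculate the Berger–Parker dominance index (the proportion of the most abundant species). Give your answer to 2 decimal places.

0.48

Total N = 50+7+27+2+4+14 = 104, so the proportions are 0.4808, 0.0673, 0.2596, 0.0192, 0.0385, 0.1346 (working shown to 4 dp, full precision carried).
The largest proportion is 0.4808, i.e. d = 0.48 to 2 decimal places.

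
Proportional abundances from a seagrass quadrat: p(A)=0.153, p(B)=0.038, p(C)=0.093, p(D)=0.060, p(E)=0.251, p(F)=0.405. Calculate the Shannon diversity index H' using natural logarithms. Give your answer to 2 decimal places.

Each pᵢ ln pᵢ term (working shown to 4 dp, full precision carried): 0.153×(-1.8773)=-0.2872, 0.038×(-3.2702)=-0.1243, 0.093×(-2.3752)=-0.2209, 0.06×(-2.8134)=-0.1688, 0.251×(-1.3823)=-0.3470, 0.405×(-0.9039)=-0.3661.
Sum = -1.5142, so H' = 1.51.

1.51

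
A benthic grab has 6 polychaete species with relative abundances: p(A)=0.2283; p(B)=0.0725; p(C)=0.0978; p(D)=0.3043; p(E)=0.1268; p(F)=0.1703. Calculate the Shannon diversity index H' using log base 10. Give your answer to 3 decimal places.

0.730

Each pᵢ log₁₀ pᵢ term (working shown to 5 dp, full precision carried): 0.2283×(-0.64149)=-0.14645, 0.0725×(-1.13966)=-0.08263, 0.0978×(-1.00966)=-0.09874, 0.3043×(-0.51670)=-0.15723, 0.1268×(-0.89688)=-0.11372, 0.1703×(-0.76879)=-0.13092.
Sum = -0.72970, so H' = 0.730.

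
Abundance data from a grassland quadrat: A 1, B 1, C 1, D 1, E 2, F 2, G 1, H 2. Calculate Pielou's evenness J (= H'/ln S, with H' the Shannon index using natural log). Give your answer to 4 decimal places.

Total N = 1+1+1+1+2+2+1+2 = 11, so the proportions are 0.090909, 0.090909, 0.090909, 0.090909, 0.181818, 0.181818, 0.090909, 0.181818 (working shown to 6 dp, full precision carried).
H' = −Σ pᵢ ln pᵢ = −((-0.217990) + (-0.217990) + (-0.217990) + (-0.217990) + (-0.309954) + (-0.309954) + (-0.217990) + (-0.309954)) = 2.019815.
With S = 8 species, ln S = 2.079442, so J = 2.019815/2.079442 = 0.971326, i.e. 0.9713 to 4 decimal places.

0.9713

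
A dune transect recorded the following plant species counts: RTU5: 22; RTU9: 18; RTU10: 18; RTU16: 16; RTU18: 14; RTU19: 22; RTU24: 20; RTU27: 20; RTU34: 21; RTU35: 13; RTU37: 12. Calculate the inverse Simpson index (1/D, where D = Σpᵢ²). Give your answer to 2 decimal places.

10.61

Total N = 22+18+18+16+14+22+20+20+21+13+12 = 196, so the proportions are 0.1122449, 0.0918367, 0.0918367, 0.0816327, 0.0714286, 0.1122449, 0.1020408, 0.1020408, 0.1071429, 0.0663265, 0.0612245 (working shown to 7 dp, full precision carried).
D = 0.1122449² + 0.0918367² + 0.0918367² + 0.0816327² + 0.0714286² + 0.1122449² + 0.1020408² + 0.1020408² + 0.1071429² + 0.0663265² + 0.0612245² = 0.0125989 + 0.0084340 + 0.0084340 + 0.0066639 + 0.0051020 + 0.0125989 + 0.0104123 + 0.0104123 + 0.0114796 + 0.0043992 + 0.0037484 = 0.0942836.
So 1/D = 10.6063, i.e. 10.61 to 2 decimal places.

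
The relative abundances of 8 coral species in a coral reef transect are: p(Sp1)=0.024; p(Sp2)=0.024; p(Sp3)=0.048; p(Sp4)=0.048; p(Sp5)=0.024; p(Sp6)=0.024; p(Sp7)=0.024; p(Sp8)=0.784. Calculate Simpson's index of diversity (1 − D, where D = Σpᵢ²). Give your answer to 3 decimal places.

0.378

D = 0.024² + 0.024² + 0.048² + 0.048² + 0.024² + 0.024² + 0.024² + 0.784² = 0.00058 + 0.00058 + 0.00230 + 0.00230 + 0.00058 + 0.00058 + 0.00058 + 0.61466 = 0.62214 (working shown to 5 dp, full precision carried).
So 1 − D = 0.37786, i.e. 0.378 to 3 decimal places.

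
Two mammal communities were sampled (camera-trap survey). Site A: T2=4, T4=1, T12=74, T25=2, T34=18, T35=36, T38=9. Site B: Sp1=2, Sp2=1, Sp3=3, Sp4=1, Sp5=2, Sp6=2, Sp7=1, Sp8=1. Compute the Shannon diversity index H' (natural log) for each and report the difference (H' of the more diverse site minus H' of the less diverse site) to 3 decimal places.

Site A: N=144, proportions 0.02778, 0.00694, 0.51389, 0.01389, 0.125, 0.25, 0.0625, giving H' = 1.31536 (working shown to 5 dp, full precision carried).
Site B: N=13, proportions 0.15385, 0.07692, 0.23077, 0.07692, 0.15385, 0.15385, 0.07692, 0.07692, giving H' = 1.99151.
Difference = |1.31536 − 1.99151| = 0.67615, i.e. 0.676 to 3 decimal places.

0.676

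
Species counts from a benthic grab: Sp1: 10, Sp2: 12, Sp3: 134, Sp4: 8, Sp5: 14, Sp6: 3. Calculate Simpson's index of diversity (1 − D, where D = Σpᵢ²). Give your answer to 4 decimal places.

Total N = 10+12+134+8+14+3 = 181, so the proportions are 0.055249, 0.066298, 0.740331, 0.044199, 0.077348, 0.016575 (working shown to 6 dp, full precision carried).
D = 0.055249² + 0.066298² + 0.740331² + 0.044199² + 0.077348² + 0.016575² = 0.003052 + 0.004395 + 0.548091 + 0.001954 + 0.005983 + 0.000275 = 0.563750.
So 1 − D = 0.436250, i.e. 0.4363 to 4 decimal places.

0.4363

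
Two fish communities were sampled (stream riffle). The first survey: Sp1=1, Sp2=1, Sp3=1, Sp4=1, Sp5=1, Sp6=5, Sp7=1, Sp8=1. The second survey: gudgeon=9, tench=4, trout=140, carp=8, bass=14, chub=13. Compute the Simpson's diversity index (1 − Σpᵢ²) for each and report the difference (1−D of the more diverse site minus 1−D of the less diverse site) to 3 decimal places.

The first survey: N=12, proportions 0.08333, 0.08333, 0.08333, 0.08333, 0.08333, 0.41667, 0.08333, 0.08333, giving 1−D = 0.77778 (working shown to 5 dp, full precision carried).
The second survey: N=188, proportions 0.04787, 0.02128, 0.74468, 0.04255, 0.07447, 0.06915, giving 1−D = 0.43057.
Difference = |0.77778 − 0.43057| = 0.34721, i.e. 0.347 to 3 decimal places.

0.347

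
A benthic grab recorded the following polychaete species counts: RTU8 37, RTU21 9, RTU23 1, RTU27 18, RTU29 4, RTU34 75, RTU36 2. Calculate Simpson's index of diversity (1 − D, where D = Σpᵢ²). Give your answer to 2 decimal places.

0.65

Total N = 37+9+1+18+4+75+2 = 146, so the proportions are 0.2534, 0.0616, 0.0068, 0.1233, 0.0274, 0.5137, 0.0137 (working shown to 4 dp, full precision carried).
D = 0.2534² + 0.0616² + 0.0068² + 0.1233² + 0.0274² + 0.5137² + 0.0137² = 0.0642 + 0.0038 + 0.0000 + 0.0152 + 0.0008 + 0.2639 + 0.0002 = 0.3481.
So 1 − D = 0.6519, i.e. 0.65 to 2 decimal places.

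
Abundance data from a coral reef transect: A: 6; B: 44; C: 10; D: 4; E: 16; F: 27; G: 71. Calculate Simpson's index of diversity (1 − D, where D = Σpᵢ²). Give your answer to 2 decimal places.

0.74

Total N = 6+44+10+4+16+27+71 = 178, so the proportions are 0.0337, 0.2472, 0.0562, 0.0225, 0.0899, 0.1517, 0.3989 (working shown to 4 dp, full precision carried).
D = 0.0337² + 0.2472² + 0.0562² + 0.0225² + 0.0899² + 0.1517² + 0.3989² = 0.0011 + 0.0611 + 0.0032 + 0.0005 + 0.0081 + 0.0230 + 0.1591 = 0.2561.
So 1 − D = 0.7439, i.e. 0.74 to 2 decimal places.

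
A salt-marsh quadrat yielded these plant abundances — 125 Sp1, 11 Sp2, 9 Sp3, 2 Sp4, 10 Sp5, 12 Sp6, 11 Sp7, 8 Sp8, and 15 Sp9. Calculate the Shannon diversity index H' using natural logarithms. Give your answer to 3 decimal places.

Total N = 125+11+9+2+10+12+11+8+15 = 203, so the proportions are 0.61576, 0.05419, 0.04433, 0.00985, 0.04926, 0.05911, 0.05419, 0.03941, 0.07389 (working shown to 5 dp, full precision carried).
Each pᵢ ln pᵢ term: 0.61576×(-0.48489)=-0.29858, 0.05419×(-2.91531)=-0.15797, 0.04433×(-3.11598)=-0.13815, 0.00985×(-4.62006)=-0.04552, 0.04926×(-3.01062)=-0.14831, 0.05911×(-2.82830)=-0.16719, 0.05419×(-2.91531)=-0.15797, 0.03941×(-3.23376)=-0.12744, 0.07389×(-2.60516)=-0.19250.
Sum = -1.43362, so H' = 1.434.

1.434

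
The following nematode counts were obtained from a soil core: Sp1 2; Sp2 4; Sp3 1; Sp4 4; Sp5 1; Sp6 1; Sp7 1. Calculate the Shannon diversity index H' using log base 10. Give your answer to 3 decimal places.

0.759

Total N = 2+4+1+4+1+1+1 = 14, so the proportions are 0.14286, 0.28571, 0.07143, 0.28571, 0.07143, 0.07143, 0.07143 (working shown to 5 dp, full precision carried).
Each pᵢ log₁₀ pᵢ term: 0.14286×(-0.84510)=-0.12073, 0.28571×(-0.54407)=-0.15545, 0.07143×(-1.14613)=-0.08187, 0.28571×(-0.54407)=-0.15545, 0.07143×(-1.14613)=-0.08187, 0.07143×(-1.14613)=-0.08187, 0.07143×(-1.14613)=-0.08187.
Sum = -0.75909, so H' = 0.759.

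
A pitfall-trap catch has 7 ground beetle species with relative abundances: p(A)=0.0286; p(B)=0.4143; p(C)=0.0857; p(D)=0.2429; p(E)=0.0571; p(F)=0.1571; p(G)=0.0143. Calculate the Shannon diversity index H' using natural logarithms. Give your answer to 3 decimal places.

Each pᵢ ln pᵢ term (working shown to 5 dp, full precision carried): 0.0286×(-3.55435)=-0.10165, 0.4143×(-0.88116)=-0.36507, 0.0857×(-2.45690)=-0.21056, 0.2429×(-1.41511)=-0.34373, 0.0571×(-2.86295)=-0.16347, 0.1571×(-1.85087)=-0.29077, 0.0143×(-4.24750)=-0.06074.
Sum = -1.53599, so H' = 1.536.

1.536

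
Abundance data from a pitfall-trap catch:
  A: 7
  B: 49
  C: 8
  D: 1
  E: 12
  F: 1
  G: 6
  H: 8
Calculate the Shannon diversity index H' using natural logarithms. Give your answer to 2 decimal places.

1.50

Total N = 7+49+8+1+12+1+6+8 = 92, so the proportions are 0.0761, 0.5326, 0.087, 0.0109, 0.1304, 0.0109, 0.0652, 0.087 (working shown to 4 dp, full precision carried).
Each pᵢ ln pᵢ term: 0.0761×(-2.5759)=-0.1960, 0.5326×(-0.6300)=-0.3355, 0.087×(-2.4423)=-0.2124, 0.0109×(-4.5218)=-0.0491, 0.1304×(-2.0369)=-0.2657, 0.0109×(-4.5218)=-0.0491, 0.0652×(-2.7300)=-0.1780, 0.087×(-2.4423)=-0.2124.
Sum = -1.4983, so H' = 1.50.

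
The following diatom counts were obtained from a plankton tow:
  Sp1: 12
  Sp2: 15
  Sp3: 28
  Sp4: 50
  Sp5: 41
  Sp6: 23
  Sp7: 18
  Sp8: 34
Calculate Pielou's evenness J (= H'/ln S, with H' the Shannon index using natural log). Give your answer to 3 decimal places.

Total N = 12+15+28+50+41+23+18+34 = 221, so the proportions are 0.0543, 0.06787, 0.1267, 0.22624, 0.18552, 0.10407, 0.08145, 0.15385 (working shown to 5 dp, full precision carried).
H' = −Σ pᵢ ln pᵢ = −((-0.15819) + (-0.18259) + (-0.26175) + (-0.33623) + (-0.31253) + (-0.23548) + (-0.20425) + (-0.28797)) = 1.97898.
With S = 8 species, ln S = 2.07944, so J = 1.97898/2.07944 = 0.95169, i.e. 0.952 to 3 decimal places.

0.952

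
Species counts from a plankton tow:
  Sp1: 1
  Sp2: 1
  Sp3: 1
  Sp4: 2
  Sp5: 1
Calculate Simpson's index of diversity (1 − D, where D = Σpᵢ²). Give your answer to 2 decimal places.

Total N = 1+1+1+2+1 = 6, so the proportions are 0.1667, 0.1667, 0.1667, 0.3333, 0.1667 (working shown to 4 dp, full precision carried).
D = 0.1667² + 0.1667² + 0.1667² + 0.3333² + 0.1667² = 0.0278 + 0.0278 + 0.0278 + 0.1111 + 0.0278 = 0.2222.
So 1 − D = 0.7778, i.e. 0.78 to 2 decimal places.

0.78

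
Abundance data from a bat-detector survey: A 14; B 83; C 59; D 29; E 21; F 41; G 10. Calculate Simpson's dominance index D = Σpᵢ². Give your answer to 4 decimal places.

Total N = 14+83+59+29+21+41+10 = 257, so the proportions are 0.054475, 0.322957, 0.229572, 0.11284, 0.081712, 0.159533, 0.038911 (working shown to 6 dp, full precision carried).
D = 0.054475² + 0.322957² + 0.229572² + 0.11284² + 0.081712² + 0.159533² + 0.038911² = 0.002967 + 0.104301 + 0.052703 + 0.012733 + 0.006677 + 0.025451 + 0.001514 = 0.206347.
To 4 decimal places, D = 0.2063.

0.2063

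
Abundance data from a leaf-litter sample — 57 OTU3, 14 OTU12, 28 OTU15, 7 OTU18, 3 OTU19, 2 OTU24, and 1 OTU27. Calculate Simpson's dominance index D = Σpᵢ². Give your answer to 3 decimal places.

Total N = 57+14+28+7+3+2+1 = 112, so the proportions are 0.50893, 0.125, 0.25, 0.0625, 0.02679, 0.01786, 0.00893 (working shown to 5 dp, full precision carried).
D = 0.50893² + 0.125² + 0.25² + 0.0625² + 0.02679² + 0.01786² + 0.00893² = 0.25901 + 0.01562 + 0.06250 + 0.00391 + 0.00072 + 0.00032 + 0.00008 = 0.34216.
To 3 decimal places, D = 0.342.

0.342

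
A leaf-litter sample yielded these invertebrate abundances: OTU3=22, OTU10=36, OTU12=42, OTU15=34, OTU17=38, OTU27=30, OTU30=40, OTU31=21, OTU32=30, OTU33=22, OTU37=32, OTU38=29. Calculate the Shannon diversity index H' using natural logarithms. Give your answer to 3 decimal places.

2.461

Total N = 22+36+42+34+38+30+40+21+30+22+32+29 = 376, so the proportions are 0.05851, 0.09574, 0.1117, 0.09043, 0.10106, 0.07979, 0.10638, 0.05585, 0.07979, 0.05851, 0.08511, 0.07713 (working shown to 5 dp, full precision carried).
Each pᵢ ln pᵢ term: 0.05851×(-2.83855)=-0.16609, 0.09574×(-2.34607)=-0.22462, 0.1117×(-2.19192)=-0.24484, 0.09043×(-2.40323)=-0.21731, 0.10106×(-2.29200)=-0.23164, 0.07979×(-2.52839)=-0.20173, 0.10638×(-2.24071)=-0.23837, 0.05585×(-2.88507)=-0.16113, 0.07979×(-2.52839)=-0.20173, 0.05851×(-2.83855)=-0.16609, 0.08511×(-2.46385)=-0.20969, 0.07713×(-2.56229)=-0.19762.
Sum = -2.46088, so H' = 2.461.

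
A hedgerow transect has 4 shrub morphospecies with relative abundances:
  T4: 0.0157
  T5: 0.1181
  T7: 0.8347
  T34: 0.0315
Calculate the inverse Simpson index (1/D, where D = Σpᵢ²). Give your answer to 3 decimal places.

D = 0.0157² + 0.1181² + 0.8347² + 0.0315² = 0.000246 + 0.013948 + 0.696724 + 0.000992 = 0.711910 (working shown to 6 dp, full precision carried).
So 1/D = 1.40467, i.e. 1.405 to 3 decimal places.

1.405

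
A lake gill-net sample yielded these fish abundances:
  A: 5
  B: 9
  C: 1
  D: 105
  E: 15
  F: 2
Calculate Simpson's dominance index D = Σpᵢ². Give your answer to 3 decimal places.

Total N = 5+9+1+105+15+2 = 137, so the proportions are 0.0365, 0.06569, 0.0073, 0.76642, 0.10949, 0.0146 (working shown to 5 dp, full precision carried).
D = 0.0365² + 0.06569² + 0.0073² + 0.76642² + 0.10949² + 0.0146² = 0.00133 + 0.00432 + 0.00005 + 0.58740 + 0.01199 + 0.00021 = 0.60531.
To 3 decimal places, D = 0.605.

0.605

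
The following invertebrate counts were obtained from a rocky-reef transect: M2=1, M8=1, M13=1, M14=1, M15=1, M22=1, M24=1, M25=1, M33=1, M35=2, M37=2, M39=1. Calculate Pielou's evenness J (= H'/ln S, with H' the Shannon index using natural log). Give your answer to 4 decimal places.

Total N = 1+1+1+1+1+1+1+1+1+2+2+1 = 14, so the proportions are 0.071429, 0.071429, 0.071429, 0.071429, 0.071429, 0.071429, 0.071429, 0.071429, 0.071429, 0.142857, 0.142857, 0.071429 (working shown to 6 dp, full precision carried).
H' = −Σ pᵢ ln pᵢ = −((-0.188504) + (-0.188504) + (-0.188504) + (-0.188504) + (-0.188504) + (-0.188504) + (-0.188504) + (-0.188504) + (-0.188504) + (-0.277987) + (-0.277987) + (-0.188504)) = 2.441015.
With S = 12 species, ln S = 2.484907, so J = 2.441015/2.484907 = 0.982337, i.e. 0.9823 to 4 decimal places.

0.9823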